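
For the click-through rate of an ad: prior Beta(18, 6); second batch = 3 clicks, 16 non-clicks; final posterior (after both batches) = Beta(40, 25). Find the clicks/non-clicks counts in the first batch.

Because Beta–binomial updating is additive in the counts, the combined data contributed (α_post−α_prior, β_post−β_prior) successes and failures.
Total across both batches: 40−18=22 clicks, 25−6=19 non-clicks.
Subtract the second batch: 22−3=19 clicks and 19−16=3 non-clicks.

19 clicks and 3 non-clicks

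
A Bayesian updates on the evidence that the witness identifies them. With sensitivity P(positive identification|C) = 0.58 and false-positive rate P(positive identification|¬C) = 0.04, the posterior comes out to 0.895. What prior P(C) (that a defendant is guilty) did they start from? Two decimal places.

P(C) = 0.37

In odds form, posterior odds = prior odds × likelihood ratio, so prior odds = posterior odds ÷ LR.
Posterior odds = 0.895/(1−0.895) = 8.5238. LR = 0.58/0.04 = 14.5000.
Prior odds = 8.5238/14.5000 = 0.5878, so P(C) = 0.5878/(1+0.5878) ≈ 0.37.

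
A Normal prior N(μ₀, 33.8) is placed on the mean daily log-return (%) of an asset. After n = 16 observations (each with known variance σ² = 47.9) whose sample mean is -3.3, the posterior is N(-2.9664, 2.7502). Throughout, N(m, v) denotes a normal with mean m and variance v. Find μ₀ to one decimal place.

The posterior mean is a precision-weighted average: μ_n = (τ₀μ₀ + τ_data·x̄)/(τ₀+τ_data), with τ₀=1/σ₀² and τ_data=n/σ².
Here τ₀ = 1/33.8 = 0.029586 and τ_data = 16/47.9 = 0.334029, so τ_n = 0.363615.
Rearranging for μ₀: μ₀ = (μ_n·τ_n − τ_data·x̄)/τ₀ = (-2.9664·0.363615 − 0.334029·-3.3) / 0.029586 = 0.023668/0.029586 ≈ 0.8.

μ₀ = 0.8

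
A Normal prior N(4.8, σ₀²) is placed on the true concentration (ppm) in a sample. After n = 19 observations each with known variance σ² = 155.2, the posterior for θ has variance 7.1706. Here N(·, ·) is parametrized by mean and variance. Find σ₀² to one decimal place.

σ₀² = 58.7

Posterior precision equals prior precision plus data precision: 1/σ_n² = 1/σ₀² + n/σ².
So 1/σ₀² = 1/7.1706 − 19/155.2 = 0.139458 − 0.122423 = 0.017035.
Hence σ₀² = 1/0.017035 ≈ 58.7.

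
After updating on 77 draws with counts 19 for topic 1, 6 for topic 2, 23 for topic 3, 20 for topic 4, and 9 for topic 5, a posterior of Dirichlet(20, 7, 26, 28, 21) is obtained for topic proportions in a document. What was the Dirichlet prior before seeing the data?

For a Dirichlet(α) prior with multinomial counts c, the posterior is Dirichlet(α + c) componentwise.
Subtract each count from the matching posterior parameter: 20−19=1, 7−6=1, 26−23=3, 28−20=8, 21−9=12.

Dirichlet(1, 1, 3, 8, 12)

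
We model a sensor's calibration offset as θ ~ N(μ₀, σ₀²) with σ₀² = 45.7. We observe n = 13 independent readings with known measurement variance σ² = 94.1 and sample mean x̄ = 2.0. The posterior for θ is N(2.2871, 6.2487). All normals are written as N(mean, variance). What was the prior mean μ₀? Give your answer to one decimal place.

μ₀ = 4.1

With known observation variance, the Normal–Normal posterior has precision τ_n = τ₀ + n/σ² and mean μ_n = (τ₀μ₀ + (n/σ²)x̄)/τ_n.
Here τ₀ = 1/45.7 = 0.021882 and τ_data = 13/94.1 = 0.138151, so τ_n = 0.160033.
Rearranging for μ₀: μ₀ = (μ_n·τ_n − τ_data·x̄)/τ₀ = (2.2871·0.160033 − 0.138151·2.0) / 0.021882 = 0.089709/0.021882 ≈ 4.1.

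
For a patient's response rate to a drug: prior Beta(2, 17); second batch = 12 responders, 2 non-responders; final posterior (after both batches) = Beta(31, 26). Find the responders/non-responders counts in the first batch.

17 responders and 7 non-responders

Sequential conjugate updates are equivalent to a single update on the pooled data, so total successes = posterior α − prior α and total failures = posterior β − prior β.
Total across both batches: 31−2=29 responders, 26−17=9 non-responders.
Subtract the second batch: 29−12=17 responders and 9−2=7 non-responders.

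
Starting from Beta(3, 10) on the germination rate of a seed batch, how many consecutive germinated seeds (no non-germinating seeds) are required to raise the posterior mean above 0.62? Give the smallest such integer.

k = 14

After k germinated seeds and 0 non-germinating seeds the posterior is Beta(3+k, 10), with mean (3+k)/(3+10+k).
Set (3+k)/(13+k) > 0.62 and solve: k > (0.62·13 − 3)/(1 − 0.62) = 13.316.
The smallest integer exceeding 13.316 is 14.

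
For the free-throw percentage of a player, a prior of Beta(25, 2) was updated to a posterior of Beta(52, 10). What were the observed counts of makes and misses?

27 makes and 8 misses

Beta is conjugate to the binomial likelihood: posterior = Beta(a+s, b+f).
So s = 52 − 25 = 27 and f = 10 − 2 = 8.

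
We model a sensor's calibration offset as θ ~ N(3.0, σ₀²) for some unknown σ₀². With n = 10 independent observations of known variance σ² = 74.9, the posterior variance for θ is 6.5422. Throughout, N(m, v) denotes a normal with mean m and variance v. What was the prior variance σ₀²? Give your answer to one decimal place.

Posterior precision equals prior precision plus data precision: 1/σ_n² = 1/σ₀² + n/σ².
So 1/σ₀² = 1/6.5422 − 10/74.9 = 0.152854 − 0.133511 = 0.019343.
Hence σ₀² = 1/0.019343 ≈ 51.7.

σ₀² = 51.7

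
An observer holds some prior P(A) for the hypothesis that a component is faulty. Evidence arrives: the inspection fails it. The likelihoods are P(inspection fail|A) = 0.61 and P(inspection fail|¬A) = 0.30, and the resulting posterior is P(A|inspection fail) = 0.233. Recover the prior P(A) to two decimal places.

P(A) = 0.13

In odds form, posterior odds = prior odds × likelihood ratio, so prior odds = posterior odds ÷ LR.
Posterior odds = 0.233/(1−0.233) = 0.3038. LR = 0.61/0.30 = 2.0333.
Prior odds = 0.3038/2.0333 = 0.1494, so P(A) = 0.1494/(1+0.1494) ≈ 0.13.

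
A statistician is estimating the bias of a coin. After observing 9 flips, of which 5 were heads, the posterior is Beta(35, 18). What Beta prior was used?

Beta(30, 14)

Beta is conjugate to the binomial likelihood: posterior = Beta(α+s, β+f).
So α = 35 − 5 = 30 and β = 18 − 4 = 14.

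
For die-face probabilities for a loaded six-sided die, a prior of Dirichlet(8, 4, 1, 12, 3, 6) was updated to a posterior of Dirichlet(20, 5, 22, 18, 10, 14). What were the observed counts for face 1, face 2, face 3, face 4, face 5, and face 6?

counts (12, 1, 21, 6, 7, 8)

For a Dirichlet(α) prior with multinomial counts c, the posterior is Dirichlet(α + c) componentwise.
Counts are posterior − prior componentwise: 20−8=12, 5−4=1, 22−1=21, 18−12=6, 10−3=7, 14−6=8.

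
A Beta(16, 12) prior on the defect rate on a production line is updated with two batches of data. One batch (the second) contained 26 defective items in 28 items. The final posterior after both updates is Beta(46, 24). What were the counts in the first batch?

4 defective items and 10 good items

Because Beta–binomial updating is additive in the counts, the combined data contributed (α_post−α_prior, β_post−β_prior) successes and failures.
Total across both batches: 46−16=30 defective items, 24−12=12 good items.
Subtract the second batch: 30−26=4 defective items and 12−2=10 good items.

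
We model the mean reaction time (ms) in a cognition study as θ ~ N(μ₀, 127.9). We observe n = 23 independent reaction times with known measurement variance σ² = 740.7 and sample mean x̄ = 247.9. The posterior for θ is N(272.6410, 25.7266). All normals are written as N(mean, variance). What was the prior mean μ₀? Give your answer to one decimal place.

The posterior mean is a precision-weighted average: μ_n = (τ₀μ₀ + τ_data·x̄)/(τ₀+τ_data), with τ₀=1/σ₀² and τ_data=n/σ².
Here τ₀ = 1/127.9 = 0.007819 and τ_data = 23/740.7 = 0.031052, so τ_n = 0.038871.
Rearranging for μ₀: μ₀ = (μ_n·τ_n − τ_data·x̄)/τ₀ = (272.6410·0.038871 − 0.031052·247.9) / 0.007819 = 2.900038/0.007819 ≈ 370.9.

μ₀ = 370.9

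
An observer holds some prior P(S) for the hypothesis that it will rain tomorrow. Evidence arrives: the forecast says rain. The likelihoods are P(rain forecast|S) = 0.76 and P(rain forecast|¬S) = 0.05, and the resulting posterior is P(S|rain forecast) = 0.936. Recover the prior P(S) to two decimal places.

P(S) = 0.49

Bayes' rule in odds form gives O(S|E) = O(S)·[P(E|S)/P(E|¬S)], hence O(S) = O(S|E)/LR.
Posterior odds = 0.936/(1−0.936) = 14.6250. LR = 0.76/0.05 = 15.2000.
Prior odds = 14.6250/15.2000 = 0.9622, so P(S) = 0.9622/(1+0.9622) ≈ 0.49.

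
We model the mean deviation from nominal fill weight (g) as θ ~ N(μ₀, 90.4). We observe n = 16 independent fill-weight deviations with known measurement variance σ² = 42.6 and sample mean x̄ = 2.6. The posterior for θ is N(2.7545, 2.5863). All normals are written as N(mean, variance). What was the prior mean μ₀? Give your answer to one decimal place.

μ₀ = 8.0

With known observation variance, the Normal–Normal posterior has precision τ_n = τ₀ + n/σ² and mean μ_n = (τ₀μ₀ + (n/σ²)x̄)/τ_n.
Here τ₀ = 1/90.4 = 0.011062 and τ_data = 16/42.6 = 0.375587, so τ_n = 0.386649.
Rearranging for μ₀: μ₀ = (μ_n·τ_n − τ_data·x̄)/τ₀ = (2.7545·0.386649 − 0.375587·2.6) / 0.011062 = 0.088498/0.011062 ≈ 8.0.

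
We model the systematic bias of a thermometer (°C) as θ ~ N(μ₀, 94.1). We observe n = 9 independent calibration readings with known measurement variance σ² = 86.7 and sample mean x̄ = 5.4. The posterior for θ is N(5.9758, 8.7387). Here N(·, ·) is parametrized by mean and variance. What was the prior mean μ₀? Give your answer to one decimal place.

μ₀ = 11.6

The posterior mean is a precision-weighted average: μ_n = (τ₀μ₀ + τ_data·x̄)/(τ₀+τ_data), with τ₀=1/σ₀² and τ_data=n/σ².
Here τ₀ = 1/94.1 = 0.010627 and τ_data = 9/86.7 = 0.103806, so τ_n = 0.114433.
Rearranging for μ₀: μ₀ = (μ_n·τ_n − τ_data·x̄)/τ₀ = (5.9758·0.114433 − 0.103806·5.4) / 0.010627 = 0.123276/0.010627 ≈ 11.6.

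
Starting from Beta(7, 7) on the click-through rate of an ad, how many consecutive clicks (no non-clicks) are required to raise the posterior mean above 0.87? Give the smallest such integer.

k = 40

After k clicks and 0 non-clicks the posterior is Beta(7+k, 7), with mean (7+k)/(7+7+k).
Set (7+k)/(14+k) > 0.87 and solve: k > (0.87·14 − 7)/(1 − 0.87) = 39.846.
The smallest integer exceeding 39.846 is 40.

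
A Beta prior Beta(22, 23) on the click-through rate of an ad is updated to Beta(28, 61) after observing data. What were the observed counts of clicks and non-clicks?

Beta is conjugate to the binomial likelihood: posterior = Beta(α+s, β+f).
Match parameters: s=28−22=6, f=61−23=38.

6 clicks and 38 non-clicks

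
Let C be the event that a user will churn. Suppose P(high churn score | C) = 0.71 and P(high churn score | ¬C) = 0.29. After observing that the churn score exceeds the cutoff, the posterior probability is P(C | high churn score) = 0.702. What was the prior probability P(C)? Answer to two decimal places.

P(C) = 0.49

Bayes' rule in odds form gives O(C|E) = O(C)·[P(E|C)/P(E|¬C)], hence O(C) = O(C|E)/LR.
Posterior odds = 0.702/(1−0.702) = 2.3557. LR = 0.71/0.29 = 2.4483.
Prior odds = 2.3557/2.4483 = 0.9622, so P(C) = 0.9622/(1+0.9622) ≈ 0.49.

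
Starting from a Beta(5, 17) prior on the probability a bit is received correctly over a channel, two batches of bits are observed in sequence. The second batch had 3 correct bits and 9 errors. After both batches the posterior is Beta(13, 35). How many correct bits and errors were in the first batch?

5 correct bits and 9 errors

Because Beta–binomial updating is additive in the counts, the combined data contributed (α_post−α_prior, β_post−β_prior) successes and failures.
Total across both batches: 13−5=8 correct bits, 35−17=18 errors.
Subtract the second batch: 8−3=5 correct bits and 18−9=9 errors.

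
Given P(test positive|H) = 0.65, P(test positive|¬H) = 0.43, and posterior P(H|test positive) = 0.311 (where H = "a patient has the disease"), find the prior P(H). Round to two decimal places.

P(H) = 0.23

In odds form, posterior odds = prior odds × likelihood ratio, so prior odds = posterior odds ÷ LR.
Posterior odds = 0.311/(1−0.311) = 0.4514. LR = 0.65/0.43 = 1.5116.
Prior odds = 0.4514/1.5116 = 0.2986, so P(H) = 0.2986/(1+0.2986) ≈ 0.23.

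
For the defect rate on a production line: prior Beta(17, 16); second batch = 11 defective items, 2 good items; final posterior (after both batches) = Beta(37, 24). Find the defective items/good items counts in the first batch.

9 defective items and 6 good items

Sequential conjugate updates are equivalent to a single update on the pooled data, so total successes = posterior α − prior α and total failures = posterior β − prior β.
Total across both batches: 37−17=20 defective items, 24−16=8 good items.
Subtract the second batch: 20−11=9 defective items and 8−2=6 good items.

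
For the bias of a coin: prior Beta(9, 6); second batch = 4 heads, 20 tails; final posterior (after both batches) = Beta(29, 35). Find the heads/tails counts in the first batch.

16 heads and 9 tails

Sequential conjugate updates are equivalent to a single update on the pooled data, so total successes = posterior α − prior α and total failures = posterior β − prior β.
Total across both batches: 29−9=20 heads, 35−6=29 tails.
Subtract the second batch: 20−4=16 heads and 29−20=9 tails.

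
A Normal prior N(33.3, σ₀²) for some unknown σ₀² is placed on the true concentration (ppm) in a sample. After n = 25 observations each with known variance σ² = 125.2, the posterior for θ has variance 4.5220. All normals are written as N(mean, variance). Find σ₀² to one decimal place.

For the Normal–Normal model with known σ², precisions add: τ_n = τ₀ + n/σ².
So 1/σ₀² = 1/4.5220 − 25/125.2 = 0.221141 − 0.199681 = 0.021460.
Hence σ₀² = 1/0.021460 ≈ 46.6.

σ₀² = 46.6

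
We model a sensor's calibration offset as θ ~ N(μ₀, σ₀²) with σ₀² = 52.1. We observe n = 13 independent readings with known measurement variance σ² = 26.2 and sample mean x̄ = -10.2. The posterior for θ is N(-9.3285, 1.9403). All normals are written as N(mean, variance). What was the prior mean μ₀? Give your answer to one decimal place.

The posterior mean is a precision-weighted average: μ_n = (τ₀μ₀ + τ_data·x̄)/(τ₀+τ_data), with τ₀=1/σ₀² and τ_data=n/σ².
Here τ₀ = 1/52.1 = 0.019194 and τ_data = 13/26.2 = 0.496183, so τ_n = 0.515377.
Rearranging for μ₀: μ₀ = (μ_n·τ_n − τ_data·x̄)/τ₀ = (-9.3285·0.515377 − 0.496183·-10.2) / 0.019194 = 0.253372/0.019194 ≈ 13.2.

μ₀ = 13.2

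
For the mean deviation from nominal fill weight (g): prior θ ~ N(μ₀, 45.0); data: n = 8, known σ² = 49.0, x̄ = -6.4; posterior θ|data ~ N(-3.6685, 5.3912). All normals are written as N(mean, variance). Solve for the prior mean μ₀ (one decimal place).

μ₀ = 16.4

With known observation variance, the Normal–Normal posterior has precision τ_n = τ₀ + n/σ² and mean μ_n = (τ₀μ₀ + (n/σ²)x̄)/τ_n.
Here τ₀ = 1/45.0 = 0.022222 and τ_data = 8/49.0 = 0.163265, so τ_n = 0.185487.
Rearranging for μ₀: μ₀ = (μ_n·τ_n − τ_data·x̄)/τ₀ = (-3.6685·0.185487 − 0.163265·-6.4) / 0.022222 = 0.364437/0.022222 ≈ 16.4.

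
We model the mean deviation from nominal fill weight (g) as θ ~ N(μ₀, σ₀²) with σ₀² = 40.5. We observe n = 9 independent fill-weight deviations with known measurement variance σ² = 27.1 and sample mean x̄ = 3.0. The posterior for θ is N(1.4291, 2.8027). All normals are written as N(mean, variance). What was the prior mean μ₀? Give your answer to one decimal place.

μ₀ = -19.7

With known observation variance, the Normal–Normal posterior has precision τ_n = τ₀ + n/σ² and mean μ_n = (τ₀μ₀ + (n/σ²)x̄)/τ_n.
Here τ₀ = 1/40.5 = 0.024691 and τ_data = 9/27.1 = 0.332103, so τ_n = 0.356794.
Rearranging for μ₀: μ₀ = (μ_n·τ_n − τ_data·x̄)/τ₀ = (1.4291·0.356794 − 0.332103·3.0) / 0.024691 = -0.486415/0.024691 ≈ -19.7.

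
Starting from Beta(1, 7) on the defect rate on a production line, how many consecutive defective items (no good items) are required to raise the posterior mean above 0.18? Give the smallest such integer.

k = 1

After k defective items and 0 good items the posterior is Beta(1+k, 7), with mean (1+k)/(1+7+k).
Set (1+k)/(8+k) > 0.18 and solve: k > (0.18·8 − 1)/(1 − 0.18) = 0.537.
The smallest integer exceeding 0.537 is 1.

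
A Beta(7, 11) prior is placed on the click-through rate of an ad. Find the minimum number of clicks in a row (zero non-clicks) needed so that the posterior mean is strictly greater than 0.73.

k = 23

After k clicks and 0 non-clicks the posterior is Beta(7+k, 11), with mean (7+k)/(7+11+k).
Set (7+k)/(18+k) > 0.73 and solve: k > (0.73·18 − 7)/(1 − 0.73) = 22.741.
The smallest integer exceeding 22.741 is 23.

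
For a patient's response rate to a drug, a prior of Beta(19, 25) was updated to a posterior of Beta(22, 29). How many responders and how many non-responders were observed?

3 responders and 4 non-responders

Under Beta–binomial conjugacy the posterior parameters are (a+s, b+f).
Match parameters: s=22−19=3, f=29−25=4.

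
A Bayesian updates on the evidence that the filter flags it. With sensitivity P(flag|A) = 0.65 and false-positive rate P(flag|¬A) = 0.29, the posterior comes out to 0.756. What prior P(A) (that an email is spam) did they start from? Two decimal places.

Bayes' rule in odds form gives O(A|E) = O(A)·[P(E|A)/P(E|¬A)], hence O(A) = O(A|E)/LR.
Posterior odds = 0.756/(1−0.756) = 3.0984. LR = 0.65/0.29 = 2.2414.
Prior odds = 3.0984/2.2414 = 1.3824, so P(A) = 1.3824/(1+1.3824) ≈ 0.58.

P(A) = 0.58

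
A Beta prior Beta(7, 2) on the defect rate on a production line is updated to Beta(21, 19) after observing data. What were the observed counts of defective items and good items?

14 defective items and 17 good items

Under Beta–binomial conjugacy the posterior parameters are (a+s, b+f).
So s = 21 − 7 = 14 and f = 19 − 2 = 17.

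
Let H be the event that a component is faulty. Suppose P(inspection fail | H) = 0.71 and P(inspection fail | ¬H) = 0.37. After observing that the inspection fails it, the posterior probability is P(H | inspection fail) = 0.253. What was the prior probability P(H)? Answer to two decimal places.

P(H) = 0.15

Bayes' rule in odds form gives O(H|E) = O(H)·[P(E|H)/P(E|¬H)], hence O(H) = O(H|E)/LR.
Posterior odds = 0.253/(1−0.253) = 0.3387. LR = 0.71/0.37 = 1.9189.
Prior odds = 0.3387/1.9189 = 0.1765, so P(H) = 0.1765/(1+0.1765) ≈ 0.15.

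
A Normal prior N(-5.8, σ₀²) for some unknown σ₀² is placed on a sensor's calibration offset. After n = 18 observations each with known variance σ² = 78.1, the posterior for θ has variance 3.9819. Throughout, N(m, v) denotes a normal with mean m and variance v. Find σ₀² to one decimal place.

σ₀² = 48.4

Posterior precision equals prior precision plus data precision: 1/σ_n² = 1/σ₀² + n/σ².
So 1/σ₀² = 1/3.9819 − 18/78.1 = 0.251136 − 0.230474 = 0.020662.
Hence σ₀² = 1/0.020662 ≈ 48.4.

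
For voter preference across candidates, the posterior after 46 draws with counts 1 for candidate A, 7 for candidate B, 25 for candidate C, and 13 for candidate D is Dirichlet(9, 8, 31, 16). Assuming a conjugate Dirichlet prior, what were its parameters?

Dirichlet(8, 1, 6, 3)

For a Dirichlet(α) prior with multinomial counts c, the posterior is Dirichlet(α + c) componentwise.
Subtract each count from the matching posterior parameter: 9−1=8, 8−7=1, 31−25=6, 16−13=3.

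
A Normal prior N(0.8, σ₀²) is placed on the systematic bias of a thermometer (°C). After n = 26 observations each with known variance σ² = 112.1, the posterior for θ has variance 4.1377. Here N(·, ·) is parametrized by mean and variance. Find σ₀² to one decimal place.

Posterior precision equals prior precision plus data precision: 1/σ_n² = 1/σ₀² + n/σ².
So 1/σ₀² = 1/4.1377 − 26/112.1 = 0.241680 − 0.231936 = 0.009744.
Hence σ₀² = 1/0.009744 ≈ 102.6.

σ₀² = 102.6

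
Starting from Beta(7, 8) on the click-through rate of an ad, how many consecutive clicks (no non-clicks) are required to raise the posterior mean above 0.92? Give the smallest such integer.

k = 86

After k clicks and 0 non-clicks the posterior is Beta(7+k, 8), with mean (7+k)/(7+8+k).
Set (7+k)/(15+k) > 0.92 and solve: k > (0.92·15 − 7)/(1 − 0.92) = 85.000.
The smallest integer exceeding 85.000 is 86, and checking k=86: (93)/(101) = 0.9208 > 0.92.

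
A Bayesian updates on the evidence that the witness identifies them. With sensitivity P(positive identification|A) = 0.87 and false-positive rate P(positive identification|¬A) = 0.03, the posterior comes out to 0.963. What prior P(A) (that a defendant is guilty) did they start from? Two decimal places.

P(A) = 0.47

In odds form, posterior odds = prior odds × likelihood ratio, so prior odds = posterior odds ÷ LR.
Posterior odds = 0.963/(1−0.963) = 26.0270. LR = 0.87/0.03 = 29.0000.
Prior odds = 26.0270/29.0000 = 0.8975, so P(A) = 0.8975/(1+0.8975) ≈ 0.47.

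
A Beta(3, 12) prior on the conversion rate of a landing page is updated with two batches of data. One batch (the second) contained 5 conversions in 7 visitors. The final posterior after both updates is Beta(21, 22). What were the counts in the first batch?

13 conversions and 8 bounces

Because Beta–binomial updating is additive in the counts, the combined data contributed (α_post−α_prior, β_post−β_prior) successes and failures.
Total across both batches: 21−3=18 conversions, 22−12=10 bounces.
Subtract the second batch: 18−5=13 conversions and 10−2=8 bounces.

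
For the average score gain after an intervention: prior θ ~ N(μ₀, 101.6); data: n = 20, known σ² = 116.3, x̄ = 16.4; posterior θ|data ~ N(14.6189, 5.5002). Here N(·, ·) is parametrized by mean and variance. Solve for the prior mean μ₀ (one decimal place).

With known observation variance, the Normal–Normal posterior has precision τ_n = τ₀ + n/σ² and mean μ_n = (τ₀μ₀ + (n/σ²)x̄)/τ_n.
Here τ₀ = 1/101.6 = 0.009843 and τ_data = 20/116.3 = 0.171969, so τ_n = 0.181812.
Rearranging for μ₀: μ₀ = (μ_n·τ_n − τ_data·x̄)/τ₀ = (14.6189·0.181812 − 0.171969·16.4) / 0.009843 = -0.162400/0.009843 ≈ -16.5.

μ₀ = -16.5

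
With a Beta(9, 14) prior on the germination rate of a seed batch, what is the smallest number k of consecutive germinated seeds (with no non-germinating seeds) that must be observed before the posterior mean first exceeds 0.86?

k = 78

After k germinated seeds and 0 non-germinating seeds the posterior is Beta(9+k, 14), with mean (9+k)/(9+14+k).
Set (9+k)/(23+k) > 0.86 and solve: k > (0.86·23 − 9)/(1 − 0.86) = 77.000.
The smallest integer exceeding 77.000 is 78, and checking k=78: (87)/(101) = 0.8614 > 0.86.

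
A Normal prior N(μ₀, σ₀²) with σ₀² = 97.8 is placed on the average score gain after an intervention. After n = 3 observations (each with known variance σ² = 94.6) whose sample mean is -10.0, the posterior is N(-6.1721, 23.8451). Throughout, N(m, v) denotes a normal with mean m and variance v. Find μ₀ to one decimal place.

μ₀ = 5.7

With known observation variance, the Normal–Normal posterior has precision τ_n = τ₀ + n/σ² and mean μ_n = (τ₀μ₀ + (n/σ²)x̄)/τ_n.
Here τ₀ = 1/97.8 = 0.010225 and τ_data = 3/94.6 = 0.031712, so τ_n = 0.041937.
Rearranging for μ₀: μ₀ = (μ_n·τ_n − τ_data·x̄)/τ₀ = (-6.1721·0.041937 − 0.031712·-10.0) / 0.010225 = 0.058281/0.010225 ≈ 5.7.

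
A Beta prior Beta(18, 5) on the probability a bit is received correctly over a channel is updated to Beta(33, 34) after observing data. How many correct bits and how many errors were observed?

A Beta(α, β) prior with s successes and f failures in binomial data gives a Beta(α+s, β+f) posterior.
Match parameters: s=33−18=15, f=34−5=29.

15 correct bits and 29 errors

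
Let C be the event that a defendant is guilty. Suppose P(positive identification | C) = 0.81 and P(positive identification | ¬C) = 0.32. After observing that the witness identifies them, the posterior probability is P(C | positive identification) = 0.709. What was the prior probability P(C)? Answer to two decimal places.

In odds form, posterior odds = prior odds × likelihood ratio, so prior odds = posterior odds ÷ LR.
Posterior odds = 0.709/(1−0.709) = 2.4364. LR = 0.81/0.32 = 2.5312.
Prior odds = 2.4364/2.5312 = 0.9625, so P(C) = 0.9625/(1+0.9625) ≈ 0.49.

P(C) = 0.49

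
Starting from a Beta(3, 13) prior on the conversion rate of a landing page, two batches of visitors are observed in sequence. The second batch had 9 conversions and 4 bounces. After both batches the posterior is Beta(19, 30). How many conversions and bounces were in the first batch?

Because Beta–binomial updating is additive in the counts, the combined data contributed (α_post−α_prior, β_post−β_prior) successes and failures.
Total across both batches: 19−3=16 conversions, 30−13=17 bounces.
Subtract the second batch: 16−9=7 conversions and 17−4=13 bounces.

7 conversions and 13 bounces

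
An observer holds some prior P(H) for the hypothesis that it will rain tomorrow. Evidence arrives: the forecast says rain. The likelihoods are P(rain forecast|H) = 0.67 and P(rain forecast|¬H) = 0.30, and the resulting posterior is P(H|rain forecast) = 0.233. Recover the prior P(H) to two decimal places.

In odds form, posterior odds = prior odds × likelihood ratio, so prior odds = posterior odds ÷ LR.
Posterior odds = 0.233/(1−0.233) = 0.3038. LR = 0.67/0.30 = 2.2333.
Prior odds = 0.3038/2.2333 = 0.1360, so P(H) = 0.1360/(1+0.1360) ≈ 0.12.

P(H) = 0.12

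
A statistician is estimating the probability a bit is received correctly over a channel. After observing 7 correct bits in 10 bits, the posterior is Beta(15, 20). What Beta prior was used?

A Beta(a, b) prior with s successes and f failures in binomial data gives a Beta(a+s, b+f) posterior.
So a = 15 − 7 = 8 and b = 20 − 3 = 17.

Beta(8, 17)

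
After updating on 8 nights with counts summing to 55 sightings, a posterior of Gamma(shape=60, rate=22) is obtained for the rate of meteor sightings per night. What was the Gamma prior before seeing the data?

Gamma(shape=5, rate=14)

A Gamma(α, β) prior (rate parametrization) on a Poisson rate with n observations summing to S gives posterior Gamma(α+S, β+n).
So α = 60 − 55 = 5 and β = 22 − 8 = 14.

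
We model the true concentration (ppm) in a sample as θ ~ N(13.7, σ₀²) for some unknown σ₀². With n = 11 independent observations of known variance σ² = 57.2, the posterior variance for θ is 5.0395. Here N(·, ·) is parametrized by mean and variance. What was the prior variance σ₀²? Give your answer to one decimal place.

σ₀² = 163.3

Posterior precision equals prior precision plus data precision: 1/σ_n² = 1/σ₀² + n/σ².
So 1/σ₀² = 1/5.0395 − 11/57.2 = 0.198432 − 0.192308 = 0.006124.
Hence σ₀² = 1/0.006124 ≈ 163.3.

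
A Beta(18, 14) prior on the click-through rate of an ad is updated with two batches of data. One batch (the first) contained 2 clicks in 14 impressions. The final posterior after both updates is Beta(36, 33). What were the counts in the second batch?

Because Beta–binomial updating is additive in the counts, the combined data contributed (α_post−α_prior, β_post−β_prior) successes and failures.
Total across both batches: 36−18=18 clicks, 33−14=19 non-clicks.
Subtract the first batch: 18−2=16 clicks and 19−12=7 non-clicks.

16 clicks and 7 non-clicks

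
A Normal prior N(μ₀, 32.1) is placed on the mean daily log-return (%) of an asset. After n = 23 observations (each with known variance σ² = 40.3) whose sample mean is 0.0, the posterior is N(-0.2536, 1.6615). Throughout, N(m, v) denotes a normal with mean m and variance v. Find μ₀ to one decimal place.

The posterior mean is a precision-weighted average: μ_n = (τ₀μ₀ + τ_data·x̄)/(τ₀+τ_data), with τ₀=1/σ₀² and τ_data=n/σ².
Here τ₀ = 1/32.1 = 0.031153 and τ_data = 23/40.3 = 0.570720, so τ_n = 0.601873.
Rearranging for μ₀: μ₀ = (μ_n·τ_n − τ_data·x̄)/τ₀ = (-0.2536·0.601873 − 0.570720·0.0) / 0.031153 = -0.152635/0.031153 ≈ -4.9.

μ₀ = -4.9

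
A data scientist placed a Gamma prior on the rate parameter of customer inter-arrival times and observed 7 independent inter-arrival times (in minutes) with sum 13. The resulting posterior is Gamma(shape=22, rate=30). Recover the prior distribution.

Gamma(shape=15, rate=17)

For an exponential likelihood with a Gamma(α, β) prior on the rate, n observations with total T give posterior Gamma(α+n, β+T).
So α = 22 − 7 = 15 and β = 30 − 13 = 17.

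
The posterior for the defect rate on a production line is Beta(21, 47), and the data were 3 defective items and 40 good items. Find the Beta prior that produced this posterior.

Beta is conjugate to the binomial likelihood: posterior = Beta(a+s, b+f).
Subtract the data counts: 21−3=18, 47−40=7.

Beta(18, 7)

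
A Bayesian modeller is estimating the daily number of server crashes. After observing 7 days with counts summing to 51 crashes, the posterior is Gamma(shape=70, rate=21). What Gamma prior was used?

Gamma(shape=19, rate=14)

Gamma–Poisson conjugacy: posterior shape = α + Σxᵢ, posterior rate = β + n.
So α = 70 − 51 = 19 and β = 21 − 7 = 14.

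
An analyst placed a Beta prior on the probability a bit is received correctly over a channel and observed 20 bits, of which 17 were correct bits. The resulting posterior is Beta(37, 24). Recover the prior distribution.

Beta(20, 21)

Beta is conjugate to the binomial likelihood: posterior = Beta(α+s, β+f).
Subtract the data counts: 37−17=20, 24−3=21.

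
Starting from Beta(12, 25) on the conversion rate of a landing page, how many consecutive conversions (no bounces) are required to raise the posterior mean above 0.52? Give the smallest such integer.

After k conversions and 0 bounces the posterior is Beta(12+k, 25), with mean (12+k)/(12+25+k).
Set (12+k)/(37+k) > 0.52 and solve: k > (0.52·37 − 12)/(1 − 0.52) = 15.083.
The smallest integer exceeding 15.083 is 16, and checking k=16: (28)/(53) = 0.5283 > 0.52.

k = 16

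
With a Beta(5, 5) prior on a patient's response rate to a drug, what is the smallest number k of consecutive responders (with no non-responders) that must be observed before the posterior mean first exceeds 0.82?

k = 18

After k responders and 0 non-responders the posterior is Beta(5+k, 5), with mean (5+k)/(5+5+k).
Set (5+k)/(10+k) > 0.82 and solve: k > (0.82·10 − 5)/(1 − 0.82) = 17.778.
The smallest integer exceeding 17.778 is 18.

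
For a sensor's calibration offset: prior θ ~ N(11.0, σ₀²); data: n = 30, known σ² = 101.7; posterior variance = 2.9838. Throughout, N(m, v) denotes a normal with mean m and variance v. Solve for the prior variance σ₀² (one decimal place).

σ₀² = 24.9

For the Normal–Normal model with known σ², precisions add: τ_n = τ₀ + n/σ².
So 1/σ₀² = 1/2.9838 − 30/101.7 = 0.335143 − 0.294985 = 0.040158.
Hence σ₀² = 1/0.040158 ≈ 24.9.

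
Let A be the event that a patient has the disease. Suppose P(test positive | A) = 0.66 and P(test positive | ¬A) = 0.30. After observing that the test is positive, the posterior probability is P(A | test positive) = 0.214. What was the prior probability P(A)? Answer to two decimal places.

In odds form, posterior odds = prior odds × likelihood ratio, so prior odds = posterior odds ÷ LR.
Posterior odds = 0.214/(1−0.214) = 0.2723. LR = 0.66/0.30 = 2.2000.
Prior odds = 0.2723/2.2000 = 0.1238, so P(A) = 0.1238/(1+0.1238) ≈ 0.11.

P(A) = 0.11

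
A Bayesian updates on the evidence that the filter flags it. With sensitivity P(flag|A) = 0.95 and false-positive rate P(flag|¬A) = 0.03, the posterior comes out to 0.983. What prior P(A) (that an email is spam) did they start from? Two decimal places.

In odds form, posterior odds = prior odds × likelihood ratio, so prior odds = posterior odds ÷ LR.
Posterior odds = 0.983/(1−0.983) = 57.8235. LR = 0.95/0.03 = 31.6667.
Prior odds = 57.8235/31.6667 = 1.8260, so P(A) = 1.8260/(1+1.8260) ≈ 0.65.

P(A) = 0.65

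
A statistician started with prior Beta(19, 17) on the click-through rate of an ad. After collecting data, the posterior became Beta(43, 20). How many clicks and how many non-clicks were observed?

Beta is conjugate to the binomial likelihood: posterior = Beta(α+s, β+f).
Match parameters: s=43−19=24, f=20−17=3.

24 clicks and 3 non-clicks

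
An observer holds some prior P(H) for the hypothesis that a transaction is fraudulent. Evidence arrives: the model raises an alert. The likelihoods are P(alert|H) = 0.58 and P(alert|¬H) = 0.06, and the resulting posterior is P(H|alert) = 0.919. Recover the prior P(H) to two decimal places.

P(H) = 0.54

In odds form, posterior odds = prior odds × likelihood ratio, so prior odds = posterior odds ÷ LR.
Posterior odds = 0.919/(1−0.919) = 11.3457. LR = 0.58/0.06 = 9.6667.
Prior odds = 11.3457/9.6667 = 1.1737, so P(H) = 1.1737/(1+1.1737) ≈ 0.54.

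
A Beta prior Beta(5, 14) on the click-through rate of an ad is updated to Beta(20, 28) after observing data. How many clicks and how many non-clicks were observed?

A Beta(α, β) prior with s successes and f failures in binomial data gives a Beta(α+s, β+f) posterior.
So s = 20 − 5 = 15 and f = 28 − 14 = 14.

15 clicks and 14 non-clicks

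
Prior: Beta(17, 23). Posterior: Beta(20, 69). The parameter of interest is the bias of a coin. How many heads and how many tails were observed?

Under Beta–binomial conjugacy the posterior parameters are (α+s, β+f).
So s = 20 − 17 = 3 and f = 69 − 23 = 46.

3 heads and 46 tails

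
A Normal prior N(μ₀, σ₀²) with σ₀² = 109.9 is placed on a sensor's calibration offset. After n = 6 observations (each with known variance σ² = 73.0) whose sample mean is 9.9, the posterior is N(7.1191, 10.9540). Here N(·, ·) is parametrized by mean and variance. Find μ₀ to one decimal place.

The posterior mean is a precision-weighted average: μ_n = (τ₀μ₀ + τ_data·x̄)/(τ₀+τ_data), with τ₀=1/σ₀² and τ_data=n/σ².
Here τ₀ = 1/109.9 = 0.009099 and τ_data = 6/73.0 = 0.082192, so τ_n = 0.091291.
Rearranging for μ₀: μ₀ = (μ_n·τ_n − τ_data·x̄)/τ₀ = (7.1191·0.091291 − 0.082192·9.9) / 0.009099 = -0.163791/0.009099 ≈ -18.0.

μ₀ = -18.0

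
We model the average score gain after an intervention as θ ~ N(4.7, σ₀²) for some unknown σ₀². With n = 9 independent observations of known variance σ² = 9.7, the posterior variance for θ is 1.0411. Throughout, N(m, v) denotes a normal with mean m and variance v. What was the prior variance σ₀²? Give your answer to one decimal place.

σ₀² = 30.6

Posterior precision equals prior precision plus data precision: 1/σ_n² = 1/σ₀² + n/σ².
So 1/σ₀² = 1/1.0411 − 9/9.7 = 0.960523 − 0.927835 = 0.032688.
Hence σ₀² = 1/0.032688 ≈ 30.6.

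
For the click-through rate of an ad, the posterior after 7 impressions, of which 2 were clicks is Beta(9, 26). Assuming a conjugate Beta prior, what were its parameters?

Beta is conjugate to the binomial likelihood: posterior = Beta(a+s, b+f).
Subtract the data counts: 9−2=7, 26−5=21.

Beta(7, 21)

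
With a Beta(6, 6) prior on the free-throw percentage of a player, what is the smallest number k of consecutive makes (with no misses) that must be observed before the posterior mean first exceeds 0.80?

k = 19

After k makes and 0 misses the posterior is Beta(6+k, 6), with mean (6+k)/(6+6+k).
Set (6+k)/(12+k) > 0.80 and solve: k > (0.80·12 − 6)/(1 − 0.80) = 18.000.
The smallest integer exceeding 18.000 is 19, and checking k=19: (25)/(31) = 0.8065 > 0.80.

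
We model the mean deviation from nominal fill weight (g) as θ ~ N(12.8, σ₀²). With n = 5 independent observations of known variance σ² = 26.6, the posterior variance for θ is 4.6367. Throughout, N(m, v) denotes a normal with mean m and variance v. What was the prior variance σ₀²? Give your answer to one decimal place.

For the Normal–Normal model with known σ², precisions add: τ_n = τ₀ + n/σ².
So 1/σ₀² = 1/4.6367 − 5/26.6 = 0.215671 − 0.187970 = 0.027701.
Hence σ₀² = 1/0.027701 ≈ 36.1.

σ₀² = 36.1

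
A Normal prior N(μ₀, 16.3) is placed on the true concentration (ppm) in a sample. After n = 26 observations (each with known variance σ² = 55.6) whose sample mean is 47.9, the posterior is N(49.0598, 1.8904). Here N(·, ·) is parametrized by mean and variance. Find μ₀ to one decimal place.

With known observation variance, the Normal–Normal posterior has precision τ_n = τ₀ + n/σ² and mean μ_n = (τ₀μ₀ + (n/σ²)x̄)/τ_n.
Here τ₀ = 1/16.3 = 0.061350 and τ_data = 26/55.6 = 0.467626, so τ_n = 0.528976.
Rearranging for μ₀: μ₀ = (μ_n·τ_n − τ_data·x̄)/τ₀ = (49.0598·0.528976 − 0.467626·47.9) / 0.061350 = 3.552171/0.061350 ≈ 57.9.

μ₀ = 57.9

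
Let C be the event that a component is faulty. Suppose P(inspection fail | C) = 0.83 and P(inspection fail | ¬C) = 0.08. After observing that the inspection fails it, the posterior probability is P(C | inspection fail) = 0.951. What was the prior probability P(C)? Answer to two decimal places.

P(C) = 0.65

Bayes' rule in odds form gives O(C|E) = O(C)·[P(E|C)/P(E|¬C)], hence O(C) = O(C|E)/LR.
Posterior odds = 0.951/(1−0.951) = 19.4082. LR = 0.83/0.08 = 10.3750.
Prior odds = 19.4082/10.3750 = 1.8707, so P(C) = 1.8707/(1+1.8707) ≈ 0.65.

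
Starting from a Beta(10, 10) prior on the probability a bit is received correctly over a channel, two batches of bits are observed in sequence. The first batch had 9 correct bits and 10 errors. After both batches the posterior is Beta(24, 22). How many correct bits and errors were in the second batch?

5 correct bits and 2 errors

Because Beta–binomial updating is additive in the counts, the combined data contributed (α_post−α_prior, β_post−β_prior) successes and failures.
Total across both batches: 24−10=14 correct bits, 22−10=12 errors.
Subtract the first batch: 14−9=5 correct bits and 12−10=2 errors.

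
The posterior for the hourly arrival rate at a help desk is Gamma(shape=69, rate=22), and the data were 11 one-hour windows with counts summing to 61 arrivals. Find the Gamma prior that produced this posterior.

Gamma(shape=8, rate=11)

A Gamma(α, β) prior (rate parametrization) on a Poisson rate with n observations summing to S gives posterior Gamma(α+S, β+n).
So α = 69 − 61 = 8 and β = 22 − 11 = 11.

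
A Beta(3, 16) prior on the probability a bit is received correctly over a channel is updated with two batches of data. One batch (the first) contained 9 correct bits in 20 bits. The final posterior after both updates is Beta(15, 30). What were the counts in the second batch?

Sequential conjugate updates are equivalent to a single update on the pooled data, so total successes = posterior α − prior α and total failures = posterior β − prior β.
Total across both batches: 15−3=12 correct bits, 30−16=14 errors.
Subtract the first batch: 12−9=3 correct bits and 14−11=3 errors.

3 correct bits and 3 errors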